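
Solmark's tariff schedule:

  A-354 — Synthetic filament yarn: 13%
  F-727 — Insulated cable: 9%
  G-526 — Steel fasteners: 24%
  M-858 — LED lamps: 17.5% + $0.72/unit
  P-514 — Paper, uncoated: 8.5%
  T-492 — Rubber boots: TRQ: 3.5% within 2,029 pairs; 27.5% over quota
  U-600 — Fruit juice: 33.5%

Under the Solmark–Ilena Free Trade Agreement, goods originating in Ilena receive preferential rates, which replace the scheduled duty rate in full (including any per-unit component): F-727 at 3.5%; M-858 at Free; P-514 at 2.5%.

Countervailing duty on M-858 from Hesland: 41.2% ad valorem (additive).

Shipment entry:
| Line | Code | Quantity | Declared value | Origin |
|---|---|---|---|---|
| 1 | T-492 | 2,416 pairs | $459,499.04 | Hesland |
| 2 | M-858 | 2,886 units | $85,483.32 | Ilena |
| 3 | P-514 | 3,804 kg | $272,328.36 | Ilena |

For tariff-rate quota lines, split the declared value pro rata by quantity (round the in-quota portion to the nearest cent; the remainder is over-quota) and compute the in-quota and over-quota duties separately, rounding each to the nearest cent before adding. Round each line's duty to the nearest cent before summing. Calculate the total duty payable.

$40,555.52

Line 1 (T-492, Hesland, 2,416 pairs, $459,499.04):
Code T-492 is under a tariff-rate quota (threshold 2,029 pairs). In-quota: 2,029 pairs at 3.5%; over-quota: 387 pairs at 27.5%.
Pro-rata value split: in-quota = $459,499.04 × 2,029/2,416 = $385,895.51; over-quota = $459,499.04 − $385,895.51 = $73,603.53.
In-quota duty = $385,895.51 × 3.5% = $13,506.34. Over-quota duty = $73,603.53 × 27.5% = $20,240.97.
Line duty = $13,506.34 + $20,240.97 = $33,747.31.
Line 2 (M-858, Ilena, 2,886 units, $85,483.32):
Base rate for M-858 is 17.5% + $0.72/unit.
Origin Ilena qualifies under the Solmark–Ilena agreement and M-858 is covered: preferential rate Free applies instead.
The additional-duty order on M-858 targets Hesland, not Ilena; it does not apply.
Duty = $85,483.32 × 0% = $0.00.
Line 3 (P-514, Ilena, 3,804 kg, $272,328.36):
Base rate for P-514 is 8.5%.
Origin Ilena qualifies under the Solmark–Ilena agreement and P-514 is covered: preferential rate 2.5% applies instead.
Duty = $272,328.36 × 2.5% = $6,808.21.
Total = $33,747.31 + $0.00 + $6,808.21 = $40,555.52.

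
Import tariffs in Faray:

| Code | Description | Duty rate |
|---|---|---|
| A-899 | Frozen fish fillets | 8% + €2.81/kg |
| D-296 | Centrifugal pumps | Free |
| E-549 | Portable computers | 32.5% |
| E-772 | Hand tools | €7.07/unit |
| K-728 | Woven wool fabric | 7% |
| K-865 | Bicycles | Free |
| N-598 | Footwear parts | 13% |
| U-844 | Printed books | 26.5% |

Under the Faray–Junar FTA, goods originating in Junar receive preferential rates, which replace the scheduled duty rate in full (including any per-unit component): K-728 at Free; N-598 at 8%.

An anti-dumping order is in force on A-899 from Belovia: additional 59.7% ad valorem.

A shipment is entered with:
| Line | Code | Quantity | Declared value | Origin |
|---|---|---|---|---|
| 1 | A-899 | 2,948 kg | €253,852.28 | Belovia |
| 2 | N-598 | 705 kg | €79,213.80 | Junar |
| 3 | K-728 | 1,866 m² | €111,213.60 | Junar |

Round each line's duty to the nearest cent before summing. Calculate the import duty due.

Line 1 (A-899, Belovia, 2,948 kg, €253,852.28):
Base rate for A-899 is 8% + €2.81/kg.
Additional duty on A-899 from Belovia: +59.7%. Applied ad valorem rate: 8% + 59.7% = 67.7%.
Duty = €253,852.28 × 67.7% + 2,948 × €2.81 = €180,141.87.
Line 2 (N-598, Junar, 705 kg, €79,213.80):
Base rate for N-598 is 13%.
Origin Junar qualifies under the Faray–Junar agreement and N-598 is covered: preferential rate 8% applies instead.
Duty = €79,213.80 × 8% = €6,337.10.
Line 3 (K-728, Junar, 1,866 m², €111,213.60):
Base rate for K-728 is 7%.
Origin Junar qualifies under the Faray–Junar agreement and K-728 is covered: preferential rate Free applies instead.
Duty = €111,213.60 × 0% = €0.00.
Total = €180,141.87 + €6,337.10 + €0.00 = €186,478.97.

€186,478.97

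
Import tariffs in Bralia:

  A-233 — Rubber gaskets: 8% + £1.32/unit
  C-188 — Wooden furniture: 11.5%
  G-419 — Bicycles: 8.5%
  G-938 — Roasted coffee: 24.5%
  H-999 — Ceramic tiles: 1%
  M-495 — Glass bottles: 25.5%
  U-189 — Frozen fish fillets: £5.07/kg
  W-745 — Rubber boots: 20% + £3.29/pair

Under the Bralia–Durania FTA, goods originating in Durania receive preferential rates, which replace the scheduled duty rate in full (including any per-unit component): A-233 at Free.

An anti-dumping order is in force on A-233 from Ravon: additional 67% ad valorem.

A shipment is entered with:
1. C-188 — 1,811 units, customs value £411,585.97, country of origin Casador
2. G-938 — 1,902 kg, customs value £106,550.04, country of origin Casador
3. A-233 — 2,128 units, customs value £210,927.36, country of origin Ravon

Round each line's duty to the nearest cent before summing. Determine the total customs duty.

£234,441.63

Line 1 (C-188, Casador, 1,811 units, £411,585.97):
Base rate for C-188 is 11.5%.
Duty = £411,585.97 × 11.5% = £47,332.39.
Line 2 (G-938, Casador, 1,902 kg, £106,550.04):
Base rate for G-938 is 24.5%.
Duty = £106,550.04 × 24.5% = £26,104.76.
Line 3 (A-233, Ravon, 2,128 units, £210,927.36):
Base rate for A-233 is 8% + £1.32/unit.
A-233 has an FTA preferential rate, but origin Ravon is not Durania; base rate stands.
Additional duty on A-233 from Ravon: +67%. Applied ad valorem rate: 8% + 67% = 75%.
Duty = £210,927.36 × 75% + 2,128 × £1.32 = £161,004.48.
Total = £47,332.39 + £26,104.76 + £161,004.48 = £234,441.63.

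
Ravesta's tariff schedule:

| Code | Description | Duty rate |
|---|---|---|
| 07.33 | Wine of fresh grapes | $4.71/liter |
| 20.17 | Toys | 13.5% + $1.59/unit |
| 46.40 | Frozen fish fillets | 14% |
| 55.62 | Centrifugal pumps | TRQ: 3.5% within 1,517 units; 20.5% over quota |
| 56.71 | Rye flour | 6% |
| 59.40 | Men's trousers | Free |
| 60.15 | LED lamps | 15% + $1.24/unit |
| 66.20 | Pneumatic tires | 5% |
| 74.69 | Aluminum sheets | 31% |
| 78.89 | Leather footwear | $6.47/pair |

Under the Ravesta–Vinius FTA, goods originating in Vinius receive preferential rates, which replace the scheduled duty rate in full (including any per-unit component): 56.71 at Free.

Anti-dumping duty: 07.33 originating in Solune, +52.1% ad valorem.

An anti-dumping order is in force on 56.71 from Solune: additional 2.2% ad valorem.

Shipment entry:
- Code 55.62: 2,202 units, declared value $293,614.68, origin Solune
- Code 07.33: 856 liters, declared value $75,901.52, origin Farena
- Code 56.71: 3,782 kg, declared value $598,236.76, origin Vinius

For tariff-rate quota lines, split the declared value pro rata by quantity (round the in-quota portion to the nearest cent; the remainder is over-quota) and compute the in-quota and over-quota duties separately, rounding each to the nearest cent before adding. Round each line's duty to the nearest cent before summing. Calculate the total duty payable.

$29,835.72

Line 1 (55.62, Solune, 2,202 units, $293,614.68):
Code 55.62 is under a tariff-rate quota (threshold 1,517 units). In-quota: 1,517 units at 3.5%; over-quota: 685 units at 20.5%.
Pro-rata value split: in-quota = $293,614.68 × 1,517/2,202 = $202,276.78; over-quota = $293,614.68 − $202,276.78 = $91,337.90.
In-quota duty = $202,276.78 × 3.5% = $7,079.69. Over-quota duty = $91,337.90 × 20.5% = $18,724.27.
Line duty = $7,079.69 + $18,724.27 = $25,803.96.
Line 2 (07.33, Farena, 856 liters, $75,901.52):
Base rate for 07.33 is $4.71/liter.
The additional-duty order on 07.33 targets Solune, not Farena; it does not apply.
Duty = 856 × $4.71 = $4,031.76.
Line 3 (56.71, Vinius, 3,782 kg, $598,236.76):
Base rate for 56.71 is 6%.
Origin Vinius qualifies under the Ravesta–Vinius agreement and 56.71 is covered: preferential rate Free applies instead.
The additional-duty order on 56.71 targets Solune, not Vinius; it does not apply.
Duty = $598,236.76 × 0% = $0.00.
Total = $25,803.96 + $4,031.76 + $0.00 = $29,835.72.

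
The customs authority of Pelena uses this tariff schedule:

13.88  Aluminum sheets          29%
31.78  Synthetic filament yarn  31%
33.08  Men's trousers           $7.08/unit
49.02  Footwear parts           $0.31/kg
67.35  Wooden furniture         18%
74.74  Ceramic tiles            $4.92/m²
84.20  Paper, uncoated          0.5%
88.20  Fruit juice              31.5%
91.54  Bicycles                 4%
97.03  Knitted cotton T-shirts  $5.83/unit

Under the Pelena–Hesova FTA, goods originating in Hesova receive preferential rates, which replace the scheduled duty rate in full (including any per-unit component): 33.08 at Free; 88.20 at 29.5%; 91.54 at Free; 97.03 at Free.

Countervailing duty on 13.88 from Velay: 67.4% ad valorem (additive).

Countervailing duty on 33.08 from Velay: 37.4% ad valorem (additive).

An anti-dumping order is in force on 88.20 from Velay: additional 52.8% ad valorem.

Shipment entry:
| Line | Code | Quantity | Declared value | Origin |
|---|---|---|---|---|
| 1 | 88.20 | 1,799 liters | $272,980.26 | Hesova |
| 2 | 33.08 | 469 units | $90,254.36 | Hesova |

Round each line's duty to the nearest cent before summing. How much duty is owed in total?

Line 1 (88.20, Hesova, 1,799 liters, $272,980.26):
Base rate for 88.20 is 31.5%.
Origin Hesova qualifies under the Pelena–Hesova agreement and 88.20 is covered: preferential rate 29.5% applies instead.
The additional-duty order on 88.20 targets Velay, not Hesova; it does not apply.
Duty = $272,980.26 × 29.5% = $80,529.18.
Line 2 (33.08, Hesova, 469 units, $90,254.36):
Base rate for 33.08 is $7.08/unit.
Origin Hesova qualifies under the Pelena–Hesova agreement and 33.08 is covered: preferential rate Free applies instead.
The additional-duty order on 33.08 targets Velay, not Hesova; it does not apply.
Duty = $90,254.36 × 0% = $0.00.
Total = $80,529.18 + $0.00 = $80,529.18.

$80,529.18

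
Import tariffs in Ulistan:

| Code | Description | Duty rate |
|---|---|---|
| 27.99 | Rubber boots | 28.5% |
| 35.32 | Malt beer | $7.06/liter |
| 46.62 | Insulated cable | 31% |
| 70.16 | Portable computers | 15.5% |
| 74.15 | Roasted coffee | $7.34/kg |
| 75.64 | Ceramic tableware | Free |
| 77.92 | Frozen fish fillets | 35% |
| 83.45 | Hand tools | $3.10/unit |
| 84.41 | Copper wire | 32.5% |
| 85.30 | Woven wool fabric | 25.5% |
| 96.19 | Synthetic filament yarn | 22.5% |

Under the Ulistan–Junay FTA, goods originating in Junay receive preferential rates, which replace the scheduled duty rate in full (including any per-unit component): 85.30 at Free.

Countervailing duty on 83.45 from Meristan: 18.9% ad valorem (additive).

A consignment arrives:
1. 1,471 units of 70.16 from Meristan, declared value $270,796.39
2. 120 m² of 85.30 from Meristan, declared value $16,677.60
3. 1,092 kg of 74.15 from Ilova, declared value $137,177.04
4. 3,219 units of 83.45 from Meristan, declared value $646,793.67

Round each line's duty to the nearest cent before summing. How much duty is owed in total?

Line 1 (70.16, Meristan, 1,471 units, $270,796.39):
Base rate for 70.16 is 15.5%.
Duty = $270,796.39 × 15.5% = $41,973.44.
Line 2 (85.30, Meristan, 120 m², $16,677.60):
Base rate for 85.30 is 25.5%.
85.30 has an FTA preferential rate, but origin Meristan is not Junay; base rate stands.
Duty = $16,677.60 × 25.5% = $4,252.79.
Line 3 (74.15, Ilova, 1,092 kg, $137,177.04):
Base rate for 74.15 is $7.34/kg.
Duty = 1,092 × $7.34 = $8,015.28.
Line 4 (83.45, Meristan, 3,219 units, $646,793.67):
Base rate for 83.45 is $3.10/unit.
Additional duty on 83.45 from Meristan: +18.9% ad valorem. Applied ad valorem rate = 18.9%.
Duty = $646,793.67 × 18.9% + 3,219 × $3.10 = $132,222.90.
Total = $41,973.44 + $4,252.79 + $8,015.28 + $132,222.90 = $186,464.41.

$186,464.41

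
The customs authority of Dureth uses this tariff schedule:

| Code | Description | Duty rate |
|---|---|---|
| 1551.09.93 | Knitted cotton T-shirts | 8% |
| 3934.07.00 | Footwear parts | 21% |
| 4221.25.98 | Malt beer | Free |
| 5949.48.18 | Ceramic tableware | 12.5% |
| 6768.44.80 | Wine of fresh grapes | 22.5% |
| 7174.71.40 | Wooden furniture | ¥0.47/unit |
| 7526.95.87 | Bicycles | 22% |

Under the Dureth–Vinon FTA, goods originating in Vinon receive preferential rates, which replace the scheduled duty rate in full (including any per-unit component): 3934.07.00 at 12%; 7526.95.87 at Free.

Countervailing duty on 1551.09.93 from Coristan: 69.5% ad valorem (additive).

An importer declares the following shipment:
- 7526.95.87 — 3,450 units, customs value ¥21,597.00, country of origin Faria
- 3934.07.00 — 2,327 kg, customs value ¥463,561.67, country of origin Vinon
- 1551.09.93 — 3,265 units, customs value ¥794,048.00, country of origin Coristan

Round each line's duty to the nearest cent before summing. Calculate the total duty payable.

¥675,765.94

Line 1 (7526.95.87, Faria, 3,450 units, ¥21,597.00):
Base rate for 7526.95.87 is 22%.
7526.95.87 has an FTA preferential rate, but origin Faria is not Vinon; base rate stands.
Duty = ¥21,597.00 × 22% = ¥4,751.34.
Line 2 (3934.07.00, Vinon, 2,327 kg, ¥463,561.67):
Base rate for 3934.07.00 is 21%.
Origin Vinon qualifies under the Dureth–Vinon agreement and 3934.07.00 is covered: preferential rate 12% applies instead.
Duty = ¥463,561.67 × 12% = ¥55,627.40.
Line 3 (1551.09.93, Coristan, 3,265 units, ¥794,048.00):
Base rate for 1551.09.93 is 8%.
Additional duty on 1551.09.93 from Coristan: +69.5%. Applied ad valorem rate: 8% + 69.5% = 77.5%.
Duty = ¥794,048.00 × 77.5% = ¥615,387.20.
Total = ¥4,751.34 + ¥55,627.40 + ¥615,387.20 = ¥675,765.94.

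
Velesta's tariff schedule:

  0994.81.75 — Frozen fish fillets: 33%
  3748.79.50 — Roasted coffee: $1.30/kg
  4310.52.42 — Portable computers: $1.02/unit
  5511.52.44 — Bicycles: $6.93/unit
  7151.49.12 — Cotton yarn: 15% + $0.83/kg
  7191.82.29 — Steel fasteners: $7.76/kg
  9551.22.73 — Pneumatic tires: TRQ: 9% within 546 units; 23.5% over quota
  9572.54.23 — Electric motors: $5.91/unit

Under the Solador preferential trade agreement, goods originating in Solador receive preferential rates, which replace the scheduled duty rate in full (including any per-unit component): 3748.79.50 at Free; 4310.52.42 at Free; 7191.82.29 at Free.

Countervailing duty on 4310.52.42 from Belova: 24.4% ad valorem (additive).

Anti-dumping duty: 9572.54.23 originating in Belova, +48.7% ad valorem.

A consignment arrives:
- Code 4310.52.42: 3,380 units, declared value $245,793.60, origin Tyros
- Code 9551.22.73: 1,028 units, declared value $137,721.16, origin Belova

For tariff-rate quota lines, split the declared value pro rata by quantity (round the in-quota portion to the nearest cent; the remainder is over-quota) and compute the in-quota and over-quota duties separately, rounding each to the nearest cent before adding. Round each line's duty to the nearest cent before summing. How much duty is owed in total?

Line 1 (4310.52.42, Tyros, 3,380 units, $245,793.60):
Base rate for 4310.52.42 is $1.02/unit.
4310.52.42 has an FTA preferential rate, but origin Tyros is not Solador; base rate stands.
The additional-duty order on 4310.52.42 targets Belova, not Tyros; it does not apply.
Duty = 3,380 × $1.02 = $3,447.60.
Line 2 (9551.22.73, Belova, 1,028 units, $137,721.16):
Code 9551.22.73 is under a tariff-rate quota (threshold 546 units). In-quota: 546 units at 9%; over-quota: 482 units at 23.5%.
Pro-rata value split: in-quota = $137,721.16 × 546/1,028 = $73,147.62; over-quota = $137,721.16 − $73,147.62 = $64,573.54.
In-quota duty = $73,147.62 × 9% = $6,583.29. Over-quota duty = $64,573.54 × 23.5% = $15,174.78.
Line duty = $6,583.29 + $15,174.78 = $21,758.07.
Total = $3,447.60 + $21,758.07 = $25,205.67.

$25,205.67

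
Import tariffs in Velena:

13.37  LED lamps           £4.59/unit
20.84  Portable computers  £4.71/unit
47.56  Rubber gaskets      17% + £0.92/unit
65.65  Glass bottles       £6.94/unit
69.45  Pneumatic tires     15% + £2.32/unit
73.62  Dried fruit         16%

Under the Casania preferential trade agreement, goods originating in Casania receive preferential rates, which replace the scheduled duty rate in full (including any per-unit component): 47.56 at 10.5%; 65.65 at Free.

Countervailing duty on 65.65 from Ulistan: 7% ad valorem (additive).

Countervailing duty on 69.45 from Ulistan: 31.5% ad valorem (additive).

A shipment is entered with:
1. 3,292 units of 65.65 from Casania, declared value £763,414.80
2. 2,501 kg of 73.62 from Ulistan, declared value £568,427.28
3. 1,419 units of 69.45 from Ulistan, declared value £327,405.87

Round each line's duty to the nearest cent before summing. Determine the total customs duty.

Line 1 (65.65, Casania, 3,292 units, £763,414.80):
Base rate for 65.65 is £6.94/unit.
Origin Casania qualifies under the Velena–Casania agreement and 65.65 is covered: preferential rate Free applies instead.
The additional-duty order on 65.65 targets Ulistan, not Casania; it does not apply.
Duty = £763,414.80 × 0% = £0.00.
Line 2 (73.62, Ulistan, 2,501 kg, £568,427.28):
Base rate for 73.62 is 16%.
Duty = £568,427.28 × 16% = £90,948.36.
Line 3 (69.45, Ulistan, 1,419 units, £327,405.87):
Base rate for 69.45 is 15% + £2.32/unit.
Additional duty on 69.45 from Ulistan: +31.5%. Applied ad valorem rate: 15% + 31.5% = 46.5%.
Duty = £327,405.87 × 46.5% + 1,419 × £2.32 = £155,535.81.
Total = £0.00 + £90,948.36 + £155,535.81 = £246,484.17.

£246,484.17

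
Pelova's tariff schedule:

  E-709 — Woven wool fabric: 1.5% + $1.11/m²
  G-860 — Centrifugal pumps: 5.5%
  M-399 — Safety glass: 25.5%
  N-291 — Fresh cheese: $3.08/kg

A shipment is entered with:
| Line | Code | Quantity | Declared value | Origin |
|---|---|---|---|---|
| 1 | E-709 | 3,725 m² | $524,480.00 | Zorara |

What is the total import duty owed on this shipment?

$12,001.95

Line 1 (E-709, Zorara, 3,725 m², $524,480.00):
Base rate for E-709 is 1.5% + $1.11/m².
Duty = $524,480.00 × 1.5% + 3,725 × $1.11 = $12,001.95.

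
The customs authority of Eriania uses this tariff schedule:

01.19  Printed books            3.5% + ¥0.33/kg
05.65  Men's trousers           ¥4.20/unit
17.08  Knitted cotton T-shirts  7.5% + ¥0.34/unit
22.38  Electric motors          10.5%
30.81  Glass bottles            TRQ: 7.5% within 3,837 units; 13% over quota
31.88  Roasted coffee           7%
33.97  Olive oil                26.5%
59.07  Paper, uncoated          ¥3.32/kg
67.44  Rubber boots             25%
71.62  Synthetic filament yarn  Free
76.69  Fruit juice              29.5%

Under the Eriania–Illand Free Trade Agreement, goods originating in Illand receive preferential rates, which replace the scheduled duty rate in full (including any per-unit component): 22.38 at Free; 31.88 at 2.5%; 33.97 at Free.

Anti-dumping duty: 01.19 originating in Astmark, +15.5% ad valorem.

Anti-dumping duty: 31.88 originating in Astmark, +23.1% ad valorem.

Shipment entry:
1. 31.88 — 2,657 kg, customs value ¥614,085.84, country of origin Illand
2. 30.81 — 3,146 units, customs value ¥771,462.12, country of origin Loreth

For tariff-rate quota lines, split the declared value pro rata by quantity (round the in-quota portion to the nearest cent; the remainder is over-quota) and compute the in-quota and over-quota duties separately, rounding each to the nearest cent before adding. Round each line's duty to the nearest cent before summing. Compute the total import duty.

¥73,211.81

Line 1 (31.88, Illand, 2,657 kg, ¥614,085.84):
Base rate for 31.88 is 7%.
Origin Illand qualifies under the Eriania–Illand agreement and 31.88 is covered: preferential rate 2.5% applies instead.
The additional-duty order on 31.88 targets Astmark, not Illand; it does not apply.
Duty = ¥614,085.84 × 2.5% = ¥15,352.15.
Line 2 (30.81, Loreth, 3,146 units, ¥771,462.12):
Code 30.81 is under a tariff-rate quota (threshold 3,837 units). Quantity 3,146 units is within the quota, so the in-quota rate 7.5% applies to the full value.
Duty = ¥771,462.12 × 7.5% = ¥57,859.66.
Total = ¥15,352.15 + ¥57,859.66 = ¥73,211.81.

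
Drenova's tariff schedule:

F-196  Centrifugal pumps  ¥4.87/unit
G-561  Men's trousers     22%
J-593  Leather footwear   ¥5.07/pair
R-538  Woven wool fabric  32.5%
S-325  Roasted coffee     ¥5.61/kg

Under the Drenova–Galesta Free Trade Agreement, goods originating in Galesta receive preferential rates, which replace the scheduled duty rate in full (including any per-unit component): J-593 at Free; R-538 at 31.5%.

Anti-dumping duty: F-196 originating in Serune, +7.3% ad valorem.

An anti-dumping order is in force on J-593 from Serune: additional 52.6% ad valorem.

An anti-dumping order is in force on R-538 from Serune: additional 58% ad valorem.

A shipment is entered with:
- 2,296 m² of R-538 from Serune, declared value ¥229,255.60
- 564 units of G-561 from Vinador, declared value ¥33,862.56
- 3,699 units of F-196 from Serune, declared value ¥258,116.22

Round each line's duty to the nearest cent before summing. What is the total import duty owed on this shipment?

¥251,782.69

Line 1 (R-538, Serune, 2,296 m², ¥229,255.60):
Base rate for R-538 is 32.5%.
R-538 has an FTA preferential rate, but origin Serune is not Galesta; base rate stands.
Additional duty on R-538 from Serune: +58%. Applied ad valorem rate: 32.5% + 58% = 90.5%.
Duty = ¥229,255.60 × 90.5% = ¥207,476.32.
Line 2 (G-561, Vinador, 564 units, ¥33,862.56):
Base rate for G-561 is 22%.
Duty = ¥33,862.56 × 22% = ¥7,449.76.
Line 3 (F-196, Serune, 3,699 units, ¥258,116.22):
Base rate for F-196 is ¥4.87/unit.
Additional duty on F-196 from Serune: +7.3% ad valorem. Applied ad valorem rate = 7.3%.
Duty = ¥258,116.22 × 7.3% + 3,699 × ¥4.87 = ¥36,856.61.
Total = ¥207,476.32 + ¥7,449.76 + ¥36,856.61 = ¥251,782.69.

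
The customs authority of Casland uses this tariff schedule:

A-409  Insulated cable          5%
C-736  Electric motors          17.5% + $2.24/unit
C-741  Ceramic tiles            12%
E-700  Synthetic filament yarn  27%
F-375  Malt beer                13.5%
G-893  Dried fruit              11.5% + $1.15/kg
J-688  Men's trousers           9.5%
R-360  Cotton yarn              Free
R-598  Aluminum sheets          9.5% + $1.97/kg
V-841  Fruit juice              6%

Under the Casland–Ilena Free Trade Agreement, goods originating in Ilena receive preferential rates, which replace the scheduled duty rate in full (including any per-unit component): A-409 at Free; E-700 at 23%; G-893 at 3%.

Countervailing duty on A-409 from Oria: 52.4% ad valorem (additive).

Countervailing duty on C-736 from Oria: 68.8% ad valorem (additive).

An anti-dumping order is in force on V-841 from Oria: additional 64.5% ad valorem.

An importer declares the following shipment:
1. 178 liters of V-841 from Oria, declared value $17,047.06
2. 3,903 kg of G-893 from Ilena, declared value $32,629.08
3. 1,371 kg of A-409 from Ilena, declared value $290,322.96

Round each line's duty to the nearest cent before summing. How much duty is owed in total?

Line 1 (V-841, Oria, 178 liters, $17,047.06):
Base rate for V-841 is 6%.
Additional duty on V-841 from Oria: +64.5%. Applied ad valorem rate: 6% + 64.5% = 70.5%.
Duty = $17,047.06 × 70.5% = $12,018.18.
Line 2 (G-893, Ilena, 3,903 kg, $32,629.08):
Base rate for G-893 is 11.5% + $1.15/kg.
Origin Ilena qualifies under the Casland–Ilena agreement and G-893 is covered: preferential rate 3% applies instead.
Duty = $32,629.08 × 3% = $978.87.
Line 3 (A-409, Ilena, 1,371 kg, $290,322.96):
Base rate for A-409 is 5%.
Origin Ilena qualifies under the Casland–Ilena agreement and A-409 is covered: preferential rate Free applies instead.
The additional-duty order on A-409 targets Oria, not Ilena; it does not apply.
Duty = $290,322.96 × 0% = $0.00.
Total = $12,018.18 + $978.87 + $0.00 = $12,997.05.

$12,997.05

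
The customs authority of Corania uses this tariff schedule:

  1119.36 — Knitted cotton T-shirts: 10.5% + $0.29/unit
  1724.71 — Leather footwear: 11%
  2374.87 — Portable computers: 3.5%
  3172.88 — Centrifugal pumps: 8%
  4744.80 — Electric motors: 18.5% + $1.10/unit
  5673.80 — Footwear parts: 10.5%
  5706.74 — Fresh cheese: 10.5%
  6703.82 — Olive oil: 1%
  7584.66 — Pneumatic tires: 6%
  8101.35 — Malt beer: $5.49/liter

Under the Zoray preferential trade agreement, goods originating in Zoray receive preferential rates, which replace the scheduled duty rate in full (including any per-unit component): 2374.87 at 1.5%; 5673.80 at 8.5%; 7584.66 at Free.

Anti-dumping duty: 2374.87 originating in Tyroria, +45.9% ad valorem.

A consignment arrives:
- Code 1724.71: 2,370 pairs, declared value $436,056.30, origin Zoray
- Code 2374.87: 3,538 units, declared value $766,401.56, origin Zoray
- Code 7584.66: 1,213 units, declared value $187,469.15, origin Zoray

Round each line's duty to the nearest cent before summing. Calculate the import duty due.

Line 1 (1724.71, Zoray, 2,370 pairs, $436,056.30):
Base rate for 1724.71 is 11%.
Origin Zoray is the FTA partner but 1724.71 is not on the preference list; base rate stands.
Duty = $436,056.30 × 11% = $47,966.19.
Line 2 (2374.87, Zoray, 3,538 units, $766,401.56):
Base rate for 2374.87 is 3.5%.
Origin Zoray qualifies under the Corania–Zoray agreement and 2374.87 is covered: preferential rate 1.5% applies instead.
The additional-duty order on 2374.87 targets Tyroria, not Zoray; it does not apply.
Duty = $766,401.56 × 1.5% = $11,496.02.
Line 3 (7584.66, Zoray, 1,213 units, $187,469.15):
Base rate for 7584.66 is 6%.
Origin Zoray qualifies under the Corania–Zoray agreement and 7584.66 is covered: preferential rate Free applies instead.
Duty = $187,469.15 × 0% = $0.00.
Total = $47,966.19 + $11,496.02 + $0.00 = $59,462.21.

$59,462.21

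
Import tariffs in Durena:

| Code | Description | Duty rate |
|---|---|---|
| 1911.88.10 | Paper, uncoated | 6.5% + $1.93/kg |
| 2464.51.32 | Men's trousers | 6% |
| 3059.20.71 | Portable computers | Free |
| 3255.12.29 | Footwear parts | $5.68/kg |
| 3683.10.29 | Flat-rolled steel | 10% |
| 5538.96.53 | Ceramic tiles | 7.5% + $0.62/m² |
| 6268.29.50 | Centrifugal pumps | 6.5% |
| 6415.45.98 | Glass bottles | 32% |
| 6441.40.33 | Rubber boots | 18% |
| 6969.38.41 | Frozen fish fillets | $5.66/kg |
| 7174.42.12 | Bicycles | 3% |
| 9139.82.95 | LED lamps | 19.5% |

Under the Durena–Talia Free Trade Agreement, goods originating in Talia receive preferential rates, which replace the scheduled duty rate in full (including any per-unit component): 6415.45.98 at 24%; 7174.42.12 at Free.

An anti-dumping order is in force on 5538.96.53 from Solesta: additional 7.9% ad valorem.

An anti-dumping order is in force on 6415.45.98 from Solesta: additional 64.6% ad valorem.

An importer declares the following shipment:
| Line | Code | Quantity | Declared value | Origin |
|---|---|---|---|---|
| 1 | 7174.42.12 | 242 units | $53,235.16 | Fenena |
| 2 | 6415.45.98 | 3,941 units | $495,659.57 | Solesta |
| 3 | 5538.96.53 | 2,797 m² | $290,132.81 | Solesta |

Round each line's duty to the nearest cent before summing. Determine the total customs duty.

$526,818.78

Line 1 (7174.42.12, Fenena, 242 units, $53,235.16):
Base rate for 7174.42.12 is 3%.
7174.42.12 has an FTA preferential rate, but origin Fenena is not Talia; base rate stands.
Duty = $53,235.16 × 3% = $1,597.05.
Line 2 (6415.45.98, Solesta, 3,941 units, $495,659.57):
Base rate for 6415.45.98 is 32%.
6415.45.98 has an FTA preferential rate, but origin Solesta is not Talia; base rate stands.
Additional duty on 6415.45.98 from Solesta: +64.6%. Applied ad valorem rate: 32% + 64.6% = 96.6%.
Duty = $495,659.57 × 96.6% = $478,807.14.
Line 3 (5538.96.53, Solesta, 2,797 m², $290,132.81):
Base rate for 5538.96.53 is 7.5% + $0.62/m².
Additional duty on 5538.96.53 from Solesta: +7.9%. Applied ad valorem rate: 7.5% + 7.9% = 15.4%.
Duty = $290,132.81 × 15.4% + 2,797 × $0.62 = $46,414.59.
Total = $1,597.05 + $478,807.14 + $46,414.59 = $526,818.78.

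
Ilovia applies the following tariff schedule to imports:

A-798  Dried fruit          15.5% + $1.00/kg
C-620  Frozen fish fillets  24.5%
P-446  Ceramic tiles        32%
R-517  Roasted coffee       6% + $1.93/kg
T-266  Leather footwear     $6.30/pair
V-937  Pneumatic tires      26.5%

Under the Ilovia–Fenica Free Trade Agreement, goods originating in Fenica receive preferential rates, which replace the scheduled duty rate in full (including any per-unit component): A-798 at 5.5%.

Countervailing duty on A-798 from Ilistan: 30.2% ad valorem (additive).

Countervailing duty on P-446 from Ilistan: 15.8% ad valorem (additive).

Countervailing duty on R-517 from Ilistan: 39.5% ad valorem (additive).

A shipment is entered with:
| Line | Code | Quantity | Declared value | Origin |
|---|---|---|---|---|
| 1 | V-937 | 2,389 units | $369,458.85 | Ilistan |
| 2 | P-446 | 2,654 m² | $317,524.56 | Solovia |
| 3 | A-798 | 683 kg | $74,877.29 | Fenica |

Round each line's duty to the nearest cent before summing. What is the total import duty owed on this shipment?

$203,632.71

Line 1 (V-937, Ilistan, 2,389 units, $369,458.85):
Base rate for V-937 is 26.5%.
Duty = $369,458.85 × 26.5% = $97,906.60.
Line 2 (P-446, Solovia, 2,654 m², $317,524.56):
Base rate for P-446 is 32%.
The additional-duty order on P-446 targets Ilistan, not Solovia; it does not apply.
Duty = $317,524.56 × 32% = $101,607.86.
Line 3 (A-798, Fenica, 683 kg, $74,877.29):
Base rate for A-798 is 15.5% + $1.00/kg.
Origin Fenica qualifies under the Ilovia–Fenica agreement and A-798 is covered: preferential rate 5.5% applies instead.
The additional-duty order on A-798 targets Ilistan, not Fenica; it does not apply.
Duty = $74,877.29 × 5.5% = $4,118.25.
Total = $97,906.60 + $101,607.86 + $4,118.25 = $203,632.71.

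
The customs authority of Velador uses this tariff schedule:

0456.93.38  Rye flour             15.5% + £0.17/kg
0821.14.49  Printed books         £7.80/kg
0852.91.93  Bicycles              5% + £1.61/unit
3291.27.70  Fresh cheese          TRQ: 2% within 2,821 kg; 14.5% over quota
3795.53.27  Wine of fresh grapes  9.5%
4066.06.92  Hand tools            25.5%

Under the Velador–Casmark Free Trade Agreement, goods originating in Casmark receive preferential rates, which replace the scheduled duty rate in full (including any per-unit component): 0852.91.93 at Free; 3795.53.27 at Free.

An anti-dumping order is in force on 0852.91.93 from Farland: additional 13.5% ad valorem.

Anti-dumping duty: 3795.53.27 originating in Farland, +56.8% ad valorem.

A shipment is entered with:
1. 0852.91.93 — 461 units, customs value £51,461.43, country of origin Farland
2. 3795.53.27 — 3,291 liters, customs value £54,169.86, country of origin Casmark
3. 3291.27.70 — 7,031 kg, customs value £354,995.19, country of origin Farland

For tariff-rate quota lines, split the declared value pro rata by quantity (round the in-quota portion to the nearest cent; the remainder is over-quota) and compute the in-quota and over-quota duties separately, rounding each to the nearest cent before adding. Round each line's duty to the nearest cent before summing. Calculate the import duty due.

£43,932.84

Line 1 (0852.91.93, Farland, 461 units, £51,461.43):
Base rate for 0852.91.93 is 5% + £1.61/unit.
0852.91.93 has an FTA preferential rate, but origin Farland is not Casmark; base rate stands.
Additional duty on 0852.91.93 from Farland: +13.5%. Applied ad valorem rate: 5% + 13.5% = 18.5%.
Duty = £51,461.43 × 18.5% + 461 × £1.61 = £10,262.57.
Line 2 (3795.53.27, Casmark, 3,291 liters, £54,169.86):
Base rate for 3795.53.27 is 9.5%.
Origin Casmark qualifies under the Velador–Casmark agreement and 3795.53.27 is covered: preferential rate Free applies instead.
The additional-duty order on 3795.53.27 targets Farland, not Casmark; it does not apply.
Duty = £54,169.86 × 0% = £0.00.
Line 3 (3291.27.70, Farland, 7,031 kg, £354,995.19):
Code 3291.27.70 is under a tariff-rate quota (threshold 2,821 kg). In-quota: 2,821 kg at 2%; over-quota: 4,210 kg at 14.5%.
Pro-rata value split: in-quota = £354,995.19 × 2,821/7,031 = £142,432.29; over-quota = £354,995.19 − £142,432.29 = £212,562.90.
In-quota duty = £142,432.29 × 2% = £2,848.65. Over-quota duty = £212,562.90 × 14.5% = £30,821.62.
Line duty = £2,848.65 + £30,821.62 = £33,670.27.
Total = £10,262.57 + £0.00 + £33,670.27 = £43,932.84.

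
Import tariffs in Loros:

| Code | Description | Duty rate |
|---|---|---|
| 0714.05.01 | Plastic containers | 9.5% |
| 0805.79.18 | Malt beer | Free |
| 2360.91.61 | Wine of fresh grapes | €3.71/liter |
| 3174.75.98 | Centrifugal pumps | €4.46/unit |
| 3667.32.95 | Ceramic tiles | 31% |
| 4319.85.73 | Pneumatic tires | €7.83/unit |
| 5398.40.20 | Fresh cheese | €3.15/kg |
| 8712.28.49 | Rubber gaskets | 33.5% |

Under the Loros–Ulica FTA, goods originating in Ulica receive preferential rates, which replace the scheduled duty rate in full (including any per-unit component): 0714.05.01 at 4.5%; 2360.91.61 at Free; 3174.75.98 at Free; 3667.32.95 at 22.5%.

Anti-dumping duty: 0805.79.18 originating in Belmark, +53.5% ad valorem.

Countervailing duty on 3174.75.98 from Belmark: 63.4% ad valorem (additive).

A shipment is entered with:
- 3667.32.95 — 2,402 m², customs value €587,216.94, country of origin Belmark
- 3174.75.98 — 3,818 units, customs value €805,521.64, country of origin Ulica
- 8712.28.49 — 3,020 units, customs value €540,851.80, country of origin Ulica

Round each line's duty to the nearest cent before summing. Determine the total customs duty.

€363,222.60

Line 1 (3667.32.95, Belmark, 2,402 m², €587,216.94):
Base rate for 3667.32.95 is 31%.
3667.32.95 has an FTA preferential rate, but origin Belmark is not Ulica; base rate stands.
Duty = €587,216.94 × 31% = €182,037.25.
Line 2 (3174.75.98, Ulica, 3,818 units, €805,521.64):
Base rate for 3174.75.98 is €4.46/unit.
Origin Ulica qualifies under the Loros–Ulica agreement and 3174.75.98 is covered: preferential rate Free applies instead.
The additional-duty order on 3174.75.98 targets Belmark, not Ulica; it does not apply.
Duty = €805,521.64 × 0% = €0.00.
Line 3 (8712.28.49, Ulica, 3,020 units, €540,851.80):
Base rate for 8712.28.49 is 33.5%.
Origin Ulica is the FTA partner but 8712.28.49 is not on the preference list; base rate stands.
Duty = €540,851.80 × 33.5% = €181,185.35.
Total = €182,037.25 + €0.00 + €181,185.35 = €363,222.60.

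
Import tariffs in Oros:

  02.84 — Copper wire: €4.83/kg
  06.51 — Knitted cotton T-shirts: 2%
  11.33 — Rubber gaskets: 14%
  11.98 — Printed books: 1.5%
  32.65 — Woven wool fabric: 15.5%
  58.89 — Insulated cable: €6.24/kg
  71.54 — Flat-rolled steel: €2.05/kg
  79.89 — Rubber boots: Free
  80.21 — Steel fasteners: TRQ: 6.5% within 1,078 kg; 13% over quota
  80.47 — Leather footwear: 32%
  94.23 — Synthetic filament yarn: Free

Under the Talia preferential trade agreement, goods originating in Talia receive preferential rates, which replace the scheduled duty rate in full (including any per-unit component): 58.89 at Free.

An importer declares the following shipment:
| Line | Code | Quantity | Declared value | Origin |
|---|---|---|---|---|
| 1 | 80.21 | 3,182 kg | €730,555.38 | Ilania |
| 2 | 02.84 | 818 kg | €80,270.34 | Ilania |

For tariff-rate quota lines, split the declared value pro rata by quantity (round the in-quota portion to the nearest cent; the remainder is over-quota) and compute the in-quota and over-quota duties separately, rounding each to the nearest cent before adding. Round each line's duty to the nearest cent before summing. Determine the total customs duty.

€82,835.77

Line 1 (80.21, Ilania, 3,182 kg, €730,555.38):
Code 80.21 is under a tariff-rate quota (threshold 1,078 kg). In-quota: 1,078 kg at 6.5%; over-quota: 2,104 kg at 13%.
Pro-rata value split: in-quota = €730,555.38 × 1,078/3,182 = €247,498.02; over-quota = €730,555.38 − €247,498.02 = €483,057.36.
In-quota duty = €247,498.02 × 6.5% = €16,087.37. Over-quota duty = €483,057.36 × 13% = €62,797.46.
Line duty = €16,087.37 + €62,797.46 = €78,884.83.
Line 2 (02.84, Ilania, 818 kg, €80,270.34):
Base rate for 02.84 is €4.83/kg.
Duty = 818 × €4.83 = €3,950.94.
Total = €78,884.83 + €3,950.94 = €82,835.77.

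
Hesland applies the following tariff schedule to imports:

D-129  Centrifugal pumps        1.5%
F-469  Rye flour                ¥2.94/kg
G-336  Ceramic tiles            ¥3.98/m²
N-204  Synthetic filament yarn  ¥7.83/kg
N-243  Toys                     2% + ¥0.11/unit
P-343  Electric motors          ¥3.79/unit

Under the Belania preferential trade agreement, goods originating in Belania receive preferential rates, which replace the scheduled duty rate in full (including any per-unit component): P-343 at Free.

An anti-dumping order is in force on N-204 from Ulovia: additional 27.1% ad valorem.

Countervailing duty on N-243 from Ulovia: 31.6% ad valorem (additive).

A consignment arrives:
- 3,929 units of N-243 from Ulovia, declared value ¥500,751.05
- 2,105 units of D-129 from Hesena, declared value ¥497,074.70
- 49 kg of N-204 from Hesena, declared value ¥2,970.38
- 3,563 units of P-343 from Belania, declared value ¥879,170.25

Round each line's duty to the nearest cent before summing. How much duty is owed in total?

Line 1 (N-243, Ulovia, 3,929 units, ¥500,751.05):
Base rate for N-243 is 2% + ¥0.11/unit.
Additional duty on N-243 from Ulovia: +31.6%. Applied ad valorem rate: 2% + 31.6% = 33.6%.
Duty = ¥500,751.05 × 33.6% + 3,929 × ¥0.11 = ¥168,684.54.
Line 2 (D-129, Hesena, 2,105 units, ¥497,074.70):
Base rate for D-129 is 1.5%.
Duty = ¥497,074.70 × 1.5% = ¥7,456.12.
Line 3 (N-204, Hesena, 49 kg, ¥2,970.38):
Base rate for N-204 is ¥7.83/kg.
The additional-duty order on N-204 targets Ulovia, not Hesena; it does not apply.
Duty = 49 × ¥7.83 = ¥383.67.
Line 4 (P-343, Belania, 3,563 units, ¥879,170.25):
Base rate for P-343 is ¥3.79/unit.
Origin Belania qualifies under the Hesland–Belania agreement and P-343 is covered: preferential rate Free applies instead.
Duty = ¥879,170.25 × 0% = ¥0.00.
Total = ¥168,684.54 + ¥7,456.12 + ¥383.67 + ¥0.00 = ¥176,524.33.

¥176,524.33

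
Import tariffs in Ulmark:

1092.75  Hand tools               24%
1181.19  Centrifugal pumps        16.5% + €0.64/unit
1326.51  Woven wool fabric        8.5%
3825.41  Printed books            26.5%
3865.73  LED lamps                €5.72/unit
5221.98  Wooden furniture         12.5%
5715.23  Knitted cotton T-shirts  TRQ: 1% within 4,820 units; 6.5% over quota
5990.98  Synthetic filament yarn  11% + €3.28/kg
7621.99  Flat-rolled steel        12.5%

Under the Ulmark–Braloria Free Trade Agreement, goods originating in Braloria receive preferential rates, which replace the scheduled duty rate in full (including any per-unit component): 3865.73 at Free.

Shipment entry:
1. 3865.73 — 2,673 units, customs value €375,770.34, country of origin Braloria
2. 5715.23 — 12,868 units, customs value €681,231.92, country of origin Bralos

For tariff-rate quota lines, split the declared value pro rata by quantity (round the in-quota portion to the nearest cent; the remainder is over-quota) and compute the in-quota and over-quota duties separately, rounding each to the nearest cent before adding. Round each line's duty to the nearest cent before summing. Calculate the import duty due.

Line 1 (3865.73, Braloria, 2,673 units, €375,770.34):
Base rate for 3865.73 is €5.72/unit.
Origin Braloria qualifies under the Ulmark–Braloria agreement and 3865.73 is covered: preferential rate Free applies instead.
Duty = €375,770.34 × 0% = €0.00.
Line 2 (5715.23, Bralos, 12,868 units, €681,231.92):
Code 5715.23 is under a tariff-rate quota (threshold 4,820 units). In-quota: 4,820 units at 1%; over-quota: 8,048 units at 6.5%.
Pro-rata value split: in-quota = €681,231.92 × 4,820/12,868 = €255,170.80; over-quota = €681,231.92 − €255,170.80 = €426,061.12.
In-quota duty = €255,170.80 × 1% = €2,551.71. Over-quota duty = €426,061.12 × 6.5% = €27,693.97.
Line duty = €2,551.71 + €27,693.97 = €30,245.68.
Total = €0.00 + €30,245.68 = €30,245.68.

€30,245.68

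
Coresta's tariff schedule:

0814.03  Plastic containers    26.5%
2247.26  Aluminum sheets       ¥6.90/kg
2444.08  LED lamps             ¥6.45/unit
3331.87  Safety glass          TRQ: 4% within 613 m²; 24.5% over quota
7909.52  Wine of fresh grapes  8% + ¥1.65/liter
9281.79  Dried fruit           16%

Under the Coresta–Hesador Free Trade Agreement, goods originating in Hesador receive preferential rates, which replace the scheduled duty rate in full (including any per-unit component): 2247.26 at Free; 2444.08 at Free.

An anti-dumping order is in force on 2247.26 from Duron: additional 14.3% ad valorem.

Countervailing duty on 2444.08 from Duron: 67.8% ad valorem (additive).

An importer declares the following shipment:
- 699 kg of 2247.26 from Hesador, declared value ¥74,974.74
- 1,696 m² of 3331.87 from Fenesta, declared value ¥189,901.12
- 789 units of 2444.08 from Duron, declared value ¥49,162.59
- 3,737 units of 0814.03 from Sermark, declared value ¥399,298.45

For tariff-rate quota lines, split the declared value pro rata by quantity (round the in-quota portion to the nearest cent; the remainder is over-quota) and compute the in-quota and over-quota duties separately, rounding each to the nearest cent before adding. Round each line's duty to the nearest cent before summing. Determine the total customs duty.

¥176,690.44

Line 1 (2247.26, Hesador, 699 kg, ¥74,974.74):
Base rate for 2247.26 is ¥6.90/kg.
Origin Hesador qualifies under the Coresta–Hesador agreement and 2247.26 is covered: preferential rate Free applies instead.
The additional-duty order on 2247.26 targets Duron, not Hesador; it does not apply.
Duty = ¥74,974.74 × 0% = ¥0.00.
Line 2 (3331.87, Fenesta, 1,696 m², ¥189,901.12):
Code 3331.87 is under a tariff-rate quota (threshold 613 m²). In-quota: 613 m² at 4%; over-quota: 1,083 m² at 24.5%.
Pro-rata value split: in-quota = ¥189,901.12 × 613/1,696 = ¥68,637.61; over-quota = ¥189,901.12 − ¥68,637.61 = ¥121,263.51.
In-quota duty = ¥68,637.61 × 4% = ¥2,745.50. Over-quota duty = ¥121,263.51 × 24.5% = ¥29,709.56.
Line duty = ¥2,745.50 + ¥29,709.56 = ¥32,455.06.
Line 3 (2444.08, Duron, 789 units, ¥49,162.59):
Base rate for 2444.08 is ¥6.45/unit.
2444.08 has an FTA preferential rate, but origin Duron is not Hesador; base rate stands.
Additional duty on 2444.08 from Duron: +67.8% ad valorem. Applied ad valorem rate = 67.8%.
Duty = ¥49,162.59 × 67.8% + 789 × ¥6.45 = ¥38,421.29.
Line 4 (0814.03, Sermark, 3,737 units, ¥399,298.45):
Base rate for 0814.03 is 26.5%.
Duty = ¥399,298.45 × 26.5% = ¥105,814.09.
Total = ¥0.00 + ¥32,455.06 + ¥38,421.29 + ¥105,814.09 = ¥176,690.44.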